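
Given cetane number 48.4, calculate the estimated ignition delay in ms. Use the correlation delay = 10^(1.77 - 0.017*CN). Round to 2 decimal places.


delay = 10^(1.77 - 0.017*CN)
Exponent = 1.77 - 0.017*48.4 = 0.9472
delay = 10^0.9472 = 8.86 ms


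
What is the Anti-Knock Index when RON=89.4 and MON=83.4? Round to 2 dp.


AKI = (RON + MON) / 2
AKI = (89.4 + 83.4) / 2
AKI = 172.8 / 2 = 86.40


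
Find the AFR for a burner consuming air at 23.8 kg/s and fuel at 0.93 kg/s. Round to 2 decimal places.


AFR = m_air / m_fuel
AFR = 23.8 / 0.93 = 25.59


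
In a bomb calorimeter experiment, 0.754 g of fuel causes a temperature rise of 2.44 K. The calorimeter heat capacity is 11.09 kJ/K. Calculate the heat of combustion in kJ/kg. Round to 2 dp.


Hc = C_cal * delta_T / m_fuel
Q_released = 11.09 * 2.44 = 27.0596 kJ
m_fuel = 0.754 g = 0.754/1000 kg = 0.000754 kg
Hc = 27.0596 / 0.000754 = 35888.06 kJ/kg


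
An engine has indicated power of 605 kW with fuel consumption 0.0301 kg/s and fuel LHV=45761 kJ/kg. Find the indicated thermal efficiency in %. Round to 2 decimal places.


eta_ith = (IP / (mf * LHV)) * 100
Denominator = 0.0301 * 45761 = 1377.4061 kW
eta_ith = (605 / 1377.4061) * 100 = 43.92%


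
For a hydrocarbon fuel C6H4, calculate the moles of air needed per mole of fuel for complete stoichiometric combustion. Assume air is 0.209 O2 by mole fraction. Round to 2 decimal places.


Balanced combustion: C6H4 + 7 O2 -> 6 CO2 + 2 H2O
O2 needed = C + H/4 = 6 + 4/4 = 7.00 moles
Air moles = O2 / 0.209 = 7.00 / 0.209 = 33.49 moles air


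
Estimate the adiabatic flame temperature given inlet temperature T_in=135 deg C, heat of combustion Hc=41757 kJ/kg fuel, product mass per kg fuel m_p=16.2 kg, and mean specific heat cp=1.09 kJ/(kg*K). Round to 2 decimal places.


T_ad = T_in + Hc / (m_p * cp)
Denominator = 16.2 * 1.09 = 17.6580
Temperature rise = 41757 / 17.6580 = 2364.76 K
T_ad = 135 + 2364.76 = 2499.76 deg C


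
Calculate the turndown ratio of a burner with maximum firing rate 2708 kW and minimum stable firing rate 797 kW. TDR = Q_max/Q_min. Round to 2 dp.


TDR = Q_max / Q_min
TDR = 2708 / 797 = 3.40


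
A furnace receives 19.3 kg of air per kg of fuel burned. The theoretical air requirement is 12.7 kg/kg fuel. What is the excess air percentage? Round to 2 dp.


Excess air = actual - stoichiometric = 19.3 - 12.7 = 6.60 kg/kg fuel
Excess air % = (excess / stoich) * 100 = (6.60 / 12.7) * 100 = 51.97%


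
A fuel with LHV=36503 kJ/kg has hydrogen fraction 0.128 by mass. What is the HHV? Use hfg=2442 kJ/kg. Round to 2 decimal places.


HHV = LHV + hfg * 9 * H
Water addition = 2442 * 9 * 0.128 = 2813.184 kJ/kg
HHV = 36503 + 2813.184 = 39316.18 kJ/kg


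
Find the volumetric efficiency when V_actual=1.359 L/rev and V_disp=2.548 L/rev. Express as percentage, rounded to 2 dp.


eta_v = (V_actual / V_disp) * 100
Ratio = 1.359 / 2.548 = 0.5334
eta_v = 0.5334 * 100 = 53.34%


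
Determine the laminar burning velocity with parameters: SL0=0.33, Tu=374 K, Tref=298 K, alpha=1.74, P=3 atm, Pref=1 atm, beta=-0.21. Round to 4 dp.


SL = SL0 * (Tu/Tref)^alpha * (P/Pref)^beta
T ratio = 374/298 = 1.25503356
(T ratio)^alpha = 1.25503356^1.74 = 1.484774
(P/Pref)^beta = 3^(-0.21) = 0.793971
SL = 0.33 * 1.484774 * 0.793971 = 0.3890 m/s


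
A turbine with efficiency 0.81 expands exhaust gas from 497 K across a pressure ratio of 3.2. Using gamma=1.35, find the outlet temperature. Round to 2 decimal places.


T_out = T_in * (1 - eta * (1 - PR^(-(gamma-1)/gamma)))
Exponent = -(1.35-1)/1.35 = -0.25925926
PR^exp = 3.2^(-0.25925926) = 0.73966521
Factor = 1 - 0.81*(1 - 0.73966521) = 0.78912882
T_out = 497 * 0.78912882 = 392.20 K


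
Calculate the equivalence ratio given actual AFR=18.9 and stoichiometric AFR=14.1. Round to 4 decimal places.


phi = AFR_stoich / AFR_actual
phi = 14.1 / 18.9 = 0.7460


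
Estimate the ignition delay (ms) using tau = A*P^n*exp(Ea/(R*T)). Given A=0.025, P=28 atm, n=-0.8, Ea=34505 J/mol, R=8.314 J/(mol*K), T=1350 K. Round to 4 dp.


tau = A * P^n * exp(Ea/(R*T))
P^n = 28^(-0.8) = 0.06954623
Ea/(R*T) = 34505/(8.314*1350) = 3.074243
exp(Ea/(R*T)) = 21.633507
tau = 0.025 * 0.06954623 * 21.633507 = 0.0376 ms


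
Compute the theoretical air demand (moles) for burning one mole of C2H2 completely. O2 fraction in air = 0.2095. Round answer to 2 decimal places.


Balanced combustion: C2H2 + 2.5 O2 -> 2 CO2 + 1 H2O
O2 needed = C + H/4 = 2 + 2/4 = 2.50 moles
Air moles = O2 / 0.2095 = 2.50 / 0.2095 = 11.93 moles air


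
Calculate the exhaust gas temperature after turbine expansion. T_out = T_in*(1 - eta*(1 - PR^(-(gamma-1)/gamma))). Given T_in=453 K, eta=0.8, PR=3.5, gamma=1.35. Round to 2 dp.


T_out = T_in * (1 - eta * (1 - PR^(-(gamma-1)/gamma)))
Exponent = -(1.35-1)/1.35 = -0.25925926
PR^exp = 3.5^(-0.25925926) = 0.72267881
Factor = 1 - 0.8*(1 - 0.72267881) = 0.77814305
T_out = 453 * 0.77814305 = 352.50 K


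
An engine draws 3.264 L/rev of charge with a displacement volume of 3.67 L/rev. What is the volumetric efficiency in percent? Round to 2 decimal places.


eta_v = (V_actual / V_disp) * 100
Ratio = 3.264 / 3.67 = 0.8894
eta_v = 0.8894 * 100 = 88.94%


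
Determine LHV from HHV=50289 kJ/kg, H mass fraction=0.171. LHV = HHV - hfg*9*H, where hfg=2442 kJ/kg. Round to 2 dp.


LHV = HHV - hfg * 9 * H
Water correction = 2442 * 9 * 0.171 = 3758.238 kJ/kg
LHV = 50289 - 3758.238 = 46530.76 kJ/kg


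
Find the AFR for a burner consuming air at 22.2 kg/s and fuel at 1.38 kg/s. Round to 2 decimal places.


AFR = m_air / m_fuel
AFR = 22.2 / 1.38 = 16.09


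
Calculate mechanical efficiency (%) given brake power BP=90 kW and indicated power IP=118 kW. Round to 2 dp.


eta_mech = (BP / IP) * 100
Ratio = 90 / 118 = 0.7627
eta_mech = 0.7627 * 100 = 76.27%


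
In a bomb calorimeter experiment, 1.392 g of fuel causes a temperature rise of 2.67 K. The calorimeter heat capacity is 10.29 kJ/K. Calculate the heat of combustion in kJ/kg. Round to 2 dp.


Hc = C_cal * delta_T / m_fuel
Q_released = 10.29 * 2.67 = 27.4743 kJ
m_fuel = 1.392 g = 1.392/1000 kg = 0.001392 kg
Hc = 27.4743 / 0.001392 = 19737.28 kJ/kg


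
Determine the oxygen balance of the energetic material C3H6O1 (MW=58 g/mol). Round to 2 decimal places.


OB = -1600 * (2C + H/2 - O) / MW
Inner = 2*3 + 6/2 - 1 = 8.00
OB = -1600 * 8.00 / 58 = -220.69%


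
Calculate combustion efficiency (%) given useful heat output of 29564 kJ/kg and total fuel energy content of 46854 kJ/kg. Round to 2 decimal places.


Efficiency = (Q_useful / Q_fuel) * 100
Efficiency = (29564 / 46854) * 100
Efficiency = 0.6310 * 100 = 63.10%


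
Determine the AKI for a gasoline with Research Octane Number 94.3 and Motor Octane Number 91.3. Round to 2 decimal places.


AKI = (RON + MON) / 2
AKI = (94.3 + 91.3) / 2
AKI = 185.6 / 2 = 92.80


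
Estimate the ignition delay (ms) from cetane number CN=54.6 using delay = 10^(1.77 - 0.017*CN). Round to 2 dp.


delay = 10^(1.77 - 0.017*CN)
Exponent = 1.77 - 0.017*54.6 = 0.8418
delay = 10^0.8418 = 6.95 ms


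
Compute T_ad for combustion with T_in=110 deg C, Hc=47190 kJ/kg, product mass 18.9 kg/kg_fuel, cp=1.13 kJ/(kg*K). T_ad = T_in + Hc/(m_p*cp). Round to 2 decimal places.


T_ad = T_in + Hc / (m_p * cp)
Denominator = 18.9 * 1.13 = 21.3570
Temperature rise = 47190 / 21.3570 = 2209.58 K
T_ad = 110 + 2209.58 = 2319.58 deg C


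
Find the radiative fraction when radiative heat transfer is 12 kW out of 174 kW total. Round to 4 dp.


f_rad = Q_rad / Q_total
f_rad = 12 / 174 = 0.0690


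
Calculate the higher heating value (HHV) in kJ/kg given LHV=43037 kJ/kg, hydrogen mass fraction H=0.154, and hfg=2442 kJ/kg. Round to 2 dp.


HHV = LHV + hfg * 9 * H
Water addition = 2442 * 9 * 0.154 = 3384.612 kJ/kg
HHV = 43037 + 3384.612 = 46421.61 kJ/kg


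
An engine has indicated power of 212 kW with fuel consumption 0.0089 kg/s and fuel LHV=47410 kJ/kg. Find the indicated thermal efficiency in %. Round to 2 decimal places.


eta_ith = (IP / (mf * LHV)) * 100
Denominator = 0.0089 * 47410 = 421.9490 kW
eta_ith = (212 / 421.9490) * 100 = 50.24%


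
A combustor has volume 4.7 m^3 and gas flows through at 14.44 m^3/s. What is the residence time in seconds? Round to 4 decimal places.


tau = V / Q_flow
tau = 4.7 / 14.44 = 0.3255 s


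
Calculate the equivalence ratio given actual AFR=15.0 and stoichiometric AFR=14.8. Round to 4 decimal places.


phi = AFR_stoich / AFR_actual
phi = 14.8 / 15.0 = 0.9867


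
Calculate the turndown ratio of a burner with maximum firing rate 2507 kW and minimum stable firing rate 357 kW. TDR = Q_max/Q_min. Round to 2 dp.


TDR = Q_max / Q_min
TDR = 2507 / 357 = 7.02


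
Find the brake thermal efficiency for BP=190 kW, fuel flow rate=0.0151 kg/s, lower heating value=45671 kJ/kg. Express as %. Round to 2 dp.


eta_BTE = (BP / (mf * LHV)) * 100
Denominator = 0.0151 * 45671 = 689.6321 kW
eta_BTE = (190 / 689.6321) * 100 = 27.55%


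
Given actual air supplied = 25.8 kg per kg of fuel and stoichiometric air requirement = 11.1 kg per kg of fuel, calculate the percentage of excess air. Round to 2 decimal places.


Excess air = actual - stoichiometric = 25.8 - 11.1 = 14.70 kg/kg fuel
Excess air % = (excess / stoich) * 100 = (14.70 / 11.1) * 100 = 132.43%


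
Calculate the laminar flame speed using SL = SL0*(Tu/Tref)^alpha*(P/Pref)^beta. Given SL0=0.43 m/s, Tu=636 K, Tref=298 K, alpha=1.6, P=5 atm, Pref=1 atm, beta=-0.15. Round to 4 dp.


SL = SL0 * (Tu/Tref)^alpha * (P/Pref)^beta
T ratio = 636/298 = 2.13422819
(T ratio)^alpha = 2.13422819^1.6 = 3.363453
(P/Pref)^beta = 5^(-0.15) = 0.785515
SL = 0.43 * 3.363453 * 0.785515 = 1.1361 m/s


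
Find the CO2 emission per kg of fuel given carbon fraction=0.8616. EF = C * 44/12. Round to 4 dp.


EF = C_frac * (M_CO2 / M_C)
EF = 0.8616 * (44/12)
EF = 0.8616 * 3.666667 = 3.1592 kg_CO2/kg_fuel


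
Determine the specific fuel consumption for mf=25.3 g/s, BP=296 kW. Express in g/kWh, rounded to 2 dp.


SFC = (mf / BP) * 3600
Rate = 25.3 / 296 = 0.085473 g/(s*kW)
SFC = 0.085473 * 3600 = 307.70 g/kWh


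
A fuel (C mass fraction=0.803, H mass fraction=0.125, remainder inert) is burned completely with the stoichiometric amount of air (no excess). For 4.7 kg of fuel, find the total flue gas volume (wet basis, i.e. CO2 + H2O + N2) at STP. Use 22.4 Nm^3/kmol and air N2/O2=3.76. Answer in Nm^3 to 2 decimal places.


Per kg fuel: CO2 = (C/12 kmol)*22.4 = (0.803/12)*22.4 = 1.49893 Nm^3
Per kg fuel: H2O = (H/2 kmol)*22.4 = (0.125/2)*22.4 = 1.40000 Nm^3
O2 needed per kg fuel = C/12 + H/4 = 0.803/12 + 0.125/4 = 0.09816667 kmol
Per kg fuel: N2 = O2*3.76*22.4 = 0.09816667*3.76*22.4 = 8.26799 Nm^3
Total per kg = 1.49893 + 1.40000 + 8.26799 = 11.16692 Nm^3
Total = 11.16692 * 4.7 = 52.48 Nm^3


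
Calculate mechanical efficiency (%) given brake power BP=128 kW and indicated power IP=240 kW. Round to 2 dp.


eta_mech = (BP / IP) * 100
Ratio = 128 / 240 = 0.5333
eta_mech = 0.5333 * 100 = 53.33%


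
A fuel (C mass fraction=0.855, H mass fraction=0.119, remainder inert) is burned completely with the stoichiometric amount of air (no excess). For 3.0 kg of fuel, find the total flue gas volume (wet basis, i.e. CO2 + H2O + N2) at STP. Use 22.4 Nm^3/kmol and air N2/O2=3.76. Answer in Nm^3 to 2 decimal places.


Per kg fuel: CO2 = (C/12 kmol)*22.4 = (0.855/12)*22.4 = 1.59600 Nm^3
Per kg fuel: H2O = (H/2 kmol)*22.4 = (0.119/2)*22.4 = 1.33280 Nm^3
O2 needed per kg fuel = C/12 + H/4 = 0.855/12 + 0.119/4 = 0.10100000 kmol
Per kg fuel: N2 = O2*3.76*22.4 = 0.10100000*3.76*22.4 = 8.50662 Nm^3
Total per kg = 1.59600 + 1.33280 + 8.50662 = 11.43542 Nm^3
Total = 11.43542 * 3.0 = 34.31 Nm^3


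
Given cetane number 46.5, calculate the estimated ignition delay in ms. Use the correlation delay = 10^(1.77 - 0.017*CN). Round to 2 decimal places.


delay = 10^(1.77 - 0.017*CN)
Exponent = 1.77 - 0.017*46.5 = 0.9795
delay = 10^0.9795 = 9.54 ms


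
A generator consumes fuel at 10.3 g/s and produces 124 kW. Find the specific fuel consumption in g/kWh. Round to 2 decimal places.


SFC = (mf / BP) * 3600
Rate = 10.3 / 124 = 0.083065 g/(s*kW)
SFC = 0.083065 * 3600 = 299.03 g/kWh


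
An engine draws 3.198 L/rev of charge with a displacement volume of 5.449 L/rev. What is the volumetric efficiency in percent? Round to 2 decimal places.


eta_v = (V_actual / V_disp) * 100
Ratio = 3.198 / 5.449 = 0.5869
eta_v = 0.5869 * 100 = 58.69%


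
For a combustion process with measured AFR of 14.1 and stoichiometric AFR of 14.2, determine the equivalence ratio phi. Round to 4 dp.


phi = AFR_stoich / AFR_actual
phi = 14.2 / 14.1 = 1.0071


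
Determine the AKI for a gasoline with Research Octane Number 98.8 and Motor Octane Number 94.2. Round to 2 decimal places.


AKI = (RON + MON) / 2
AKI = (98.8 + 94.2) / 2
AKI = 193.0 / 2 = 96.50


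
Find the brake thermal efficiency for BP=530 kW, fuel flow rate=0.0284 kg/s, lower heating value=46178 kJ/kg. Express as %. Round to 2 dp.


eta_BTE = (BP / (mf * LHV)) * 100
Denominator = 0.0284 * 46178 = 1311.4552 kW
eta_BTE = (530 / 1311.4552) * 100 = 40.41%


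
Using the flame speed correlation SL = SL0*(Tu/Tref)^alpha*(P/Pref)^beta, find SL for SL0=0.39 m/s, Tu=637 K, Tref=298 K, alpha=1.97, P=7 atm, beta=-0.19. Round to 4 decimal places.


SL = SL0 * (Tu/Tref)^alpha * (P/Pref)^beta
T ratio = 637/298 = 2.13758389
(T ratio)^alpha = 2.13758389^1.97 = 4.466308
(P/Pref)^beta = 7^(-0.19) = 0.690926
SL = 0.39 * 4.466308 * 0.690926 = 1.2035 m/s


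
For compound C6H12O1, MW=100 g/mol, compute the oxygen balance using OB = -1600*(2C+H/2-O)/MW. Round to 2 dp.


OB = -1600 * (2C + H/2 - O) / MW
Inner = 2*6 + 12/2 - 1 = 17.00
OB = -1600 * 17.00 / 100 = -272.00%


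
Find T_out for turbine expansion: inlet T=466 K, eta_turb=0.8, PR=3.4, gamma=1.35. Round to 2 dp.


T_out = T_in * (1 - eta * (1 - PR^(-(gamma-1)/gamma)))
Exponent = -(1.35-1)/1.35 = -0.25925926
PR^exp = 3.4^(-0.25925926) = 0.72813041
Factor = 1 - 0.8*(1 - 0.72813041) = 0.78250433
T_out = 466 * 0.78250433 = 364.65 K


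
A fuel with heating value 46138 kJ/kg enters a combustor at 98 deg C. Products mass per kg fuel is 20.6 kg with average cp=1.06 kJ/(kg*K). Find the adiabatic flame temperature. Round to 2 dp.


T_ad = T_in + Hc / (m_p * cp)
Denominator = 20.6 * 1.06 = 21.8360
Temperature rise = 46138 / 21.8360 = 2112.93 K
T_ad = 98 + 2112.93 = 2210.93 deg C


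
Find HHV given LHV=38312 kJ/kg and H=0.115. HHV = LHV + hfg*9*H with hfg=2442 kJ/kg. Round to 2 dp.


HHV = LHV + hfg * 9 * H
Water addition = 2442 * 9 * 0.115 = 2527.470 kJ/kg
HHV = 38312 + 2527.470 = 40839.47 kJ/kg


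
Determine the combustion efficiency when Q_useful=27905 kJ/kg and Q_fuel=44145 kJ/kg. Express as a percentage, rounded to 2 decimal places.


Efficiency = (Q_useful / Q_fuel) * 100
Efficiency = (27905 / 44145) * 100
Efficiency = 0.6321 * 100 = 63.21%


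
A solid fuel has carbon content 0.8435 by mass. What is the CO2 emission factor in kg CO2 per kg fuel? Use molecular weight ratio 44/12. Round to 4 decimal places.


EF = C_frac * (M_CO2 / M_C)
EF = 0.8435 * (44/12)
EF = 0.8435 * 3.666667 = 3.0928 kg_CO2/kg_fuel


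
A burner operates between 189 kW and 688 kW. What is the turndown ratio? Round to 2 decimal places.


TDR = Q_max / Q_min
TDR = 688 / 189 = 3.64


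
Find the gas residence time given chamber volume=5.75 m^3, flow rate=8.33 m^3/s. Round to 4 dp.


tau = V / Q_flow
tau = 5.75 / 8.33 = 0.6903 s


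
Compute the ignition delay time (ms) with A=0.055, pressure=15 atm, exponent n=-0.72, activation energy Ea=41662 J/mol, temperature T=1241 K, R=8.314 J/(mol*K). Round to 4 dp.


tau = A * P^n * exp(Ea/(R*T))
P^n = 15^(-0.72) = 0.14230308
Ea/(R*T) = 41662/(8.314*1241) = 4.037926
exp(Ea/(R*T)) = 56.708585
tau = 0.055 * 0.14230308 * 56.708585 = 0.4438 ms


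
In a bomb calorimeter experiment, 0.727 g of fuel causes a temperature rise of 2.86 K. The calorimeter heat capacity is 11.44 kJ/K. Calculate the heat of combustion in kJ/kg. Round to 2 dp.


Hc = C_cal * delta_T / m_fuel
Q_released = 11.44 * 2.86 = 32.7184 kJ
m_fuel = 0.727 g = 0.727/1000 kg = 0.000727 kg
Hc = 32.7184 / 0.000727 = 45004.68 kJ/kg


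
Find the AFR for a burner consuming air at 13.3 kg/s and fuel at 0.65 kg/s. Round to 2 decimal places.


AFR = m_air / m_fuel
AFR = 13.3 / 0.65 = 20.46


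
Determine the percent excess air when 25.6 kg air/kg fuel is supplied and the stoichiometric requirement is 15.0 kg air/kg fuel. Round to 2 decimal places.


Excess air = actual - stoichiometric = 25.6 - 15.0 = 10.60 kg/kg fuel
Excess air % = (excess / stoich) * 100 = (10.60 / 15.0) * 100 = 70.67%


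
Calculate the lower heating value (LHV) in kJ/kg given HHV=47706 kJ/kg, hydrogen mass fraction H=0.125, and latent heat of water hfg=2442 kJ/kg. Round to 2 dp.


LHV = HHV - hfg * 9 * H
Water correction = 2442 * 9 * 0.125 = 2747.250 kJ/kg
LHV = 47706 - 2747.250 = 44958.75 kJ/kg


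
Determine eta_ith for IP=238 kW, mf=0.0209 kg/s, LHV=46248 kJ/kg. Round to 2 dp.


eta_ith = (IP / (mf * LHV)) * 100
Denominator = 0.0209 * 46248 = 966.5832 kW
eta_ith = (238 / 966.5832) * 100 = 24.62%


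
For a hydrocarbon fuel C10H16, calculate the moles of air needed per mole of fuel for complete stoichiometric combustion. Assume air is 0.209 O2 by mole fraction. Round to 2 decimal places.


Balanced combustion: C10H16 + 14 O2 -> 10 CO2 + 8 H2O
O2 needed = C + H/4 = 10 + 16/4 = 14.00 moles
Air moles = O2 / 0.209 = 14.00 / 0.209 = 66.99 moles air


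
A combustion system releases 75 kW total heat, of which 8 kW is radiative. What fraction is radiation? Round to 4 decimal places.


f_rad = Q_rad / Q_total
f_rad = 8 / 75 = 0.1067


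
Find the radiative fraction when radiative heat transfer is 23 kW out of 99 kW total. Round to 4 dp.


f_rad = Q_rad / Q_total
f_rad = 23 / 99 = 0.2323


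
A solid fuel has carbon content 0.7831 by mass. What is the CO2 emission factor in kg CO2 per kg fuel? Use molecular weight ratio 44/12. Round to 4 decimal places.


EF = C_frac * (M_CO2 / M_C)
EF = 0.7831 * (44/12)
EF = 0.7831 * 3.666667 = 2.8714 kg_CO2/kg_fuel


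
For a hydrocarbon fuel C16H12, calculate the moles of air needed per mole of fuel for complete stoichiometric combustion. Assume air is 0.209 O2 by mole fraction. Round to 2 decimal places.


Balanced combustion: C16H12 + 19 O2 -> 16 CO2 + 6 H2O
O2 needed = C + H/4 = 16 + 12/4 = 19.00 moles
Air moles = O2 / 0.209 = 19.00 / 0.209 = 90.91 moles air


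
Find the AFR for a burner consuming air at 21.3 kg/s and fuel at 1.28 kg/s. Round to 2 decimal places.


AFR = m_air / m_fuel
AFR = 21.3 / 1.28 = 16.64


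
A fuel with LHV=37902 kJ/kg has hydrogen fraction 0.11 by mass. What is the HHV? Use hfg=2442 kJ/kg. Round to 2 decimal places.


HHV = LHV + hfg * 9 * H
Water addition = 2442 * 9 * 0.11 = 2417.580 kJ/kg
HHV = 37902 + 2417.580 = 40319.58 kJ/kg


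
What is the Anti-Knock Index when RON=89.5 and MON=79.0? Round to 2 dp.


AKI = (RON + MON) / 2
AKI = (89.5 + 79.0) / 2
AKI = 168.5 / 2 = 84.25


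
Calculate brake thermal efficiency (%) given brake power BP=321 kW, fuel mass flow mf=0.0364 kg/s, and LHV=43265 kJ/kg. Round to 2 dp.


eta_BTE = (BP / (mf * LHV)) * 100
Denominator = 0.0364 * 43265 = 1574.8460 kW
eta_BTE = (321 / 1574.8460) * 100 = 20.38%


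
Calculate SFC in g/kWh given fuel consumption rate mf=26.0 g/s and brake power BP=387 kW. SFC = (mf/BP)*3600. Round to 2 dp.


SFC = (mf / BP) * 3600
Rate = 26.0 / 387 = 0.067183 g/(s*kW)
SFC = 0.067183 * 3600 = 241.86 g/kWh


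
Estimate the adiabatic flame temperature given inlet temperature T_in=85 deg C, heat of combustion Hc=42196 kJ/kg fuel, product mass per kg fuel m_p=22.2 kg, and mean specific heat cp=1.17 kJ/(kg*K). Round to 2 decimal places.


T_ad = T_in + Hc / (m_p * cp)
Denominator = 22.2 * 1.17 = 25.9740
Temperature rise = 42196 / 25.9740 = 1624.55 K
T_ad = 85 + 1624.55 = 1709.55 deg C


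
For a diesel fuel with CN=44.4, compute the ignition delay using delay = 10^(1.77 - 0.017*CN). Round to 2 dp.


delay = 10^(1.77 - 0.017*CN)
Exponent = 1.77 - 0.017*44.4 = 1.0152
delay = 10^1.0152 = 10.36 ms


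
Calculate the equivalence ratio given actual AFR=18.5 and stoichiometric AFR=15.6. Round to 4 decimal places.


phi = AFR_stoich / AFR_actual
phi = 15.6 / 18.5 = 0.8432


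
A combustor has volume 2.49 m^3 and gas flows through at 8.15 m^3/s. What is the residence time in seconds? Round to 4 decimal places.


tau = V / Q_flow
tau = 2.49 / 8.15 = 0.3055 s


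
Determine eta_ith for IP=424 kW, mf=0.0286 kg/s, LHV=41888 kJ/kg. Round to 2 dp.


eta_ith = (IP / (mf * LHV)) * 100
Denominator = 0.0286 * 41888 = 1197.9968 kW
eta_ith = (424 / 1197.9968) * 100 = 35.39%


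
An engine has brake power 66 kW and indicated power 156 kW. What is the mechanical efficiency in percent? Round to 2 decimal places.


eta_mech = (BP / IP) * 100
Ratio = 66 / 156 = 0.4231
eta_mech = 0.4231 * 100 = 42.31%


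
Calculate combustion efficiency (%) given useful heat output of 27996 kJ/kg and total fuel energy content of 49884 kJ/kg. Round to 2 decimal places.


Efficiency = (Q_useful / Q_fuel) * 100
Efficiency = (27996 / 49884) * 100
Efficiency = 0.5612 * 100 = 56.12%


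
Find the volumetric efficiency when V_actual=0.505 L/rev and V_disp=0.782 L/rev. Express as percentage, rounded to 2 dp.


eta_v = (V_actual / V_disp) * 100
Ratio = 0.505 / 0.782 = 0.6458
eta_v = 0.6458 * 100 = 64.58%


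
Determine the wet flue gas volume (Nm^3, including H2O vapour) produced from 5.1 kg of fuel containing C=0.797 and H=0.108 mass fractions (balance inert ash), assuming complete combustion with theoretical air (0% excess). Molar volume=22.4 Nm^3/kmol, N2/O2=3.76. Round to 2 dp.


Per kg fuel: CO2 = (C/12 kmol)*22.4 = (0.797/12)*22.4 = 1.48773 Nm^3
Per kg fuel: H2O = (H/2 kmol)*22.4 = (0.108/2)*22.4 = 1.20960 Nm^3
O2 needed per kg fuel = C/12 + H/4 = 0.797/12 + 0.108/4 = 0.09341667 kmol
Per kg fuel: N2 = O2*3.76*22.4 = 0.09341667*3.76*22.4 = 7.86793 Nm^3
Total per kg = 1.48773 + 1.20960 + 7.86793 = 10.56526 Nm^3
Total = 10.56526 * 5.1 = 53.88 Nm^3


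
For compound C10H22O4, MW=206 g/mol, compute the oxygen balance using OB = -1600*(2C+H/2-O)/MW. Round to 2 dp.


OB = -1600 * (2C + H/2 - O) / MW
Inner = 2*10 + 22/2 - 4 = 27.00
OB = -1600 * 27.00 / 206 = -209.71%


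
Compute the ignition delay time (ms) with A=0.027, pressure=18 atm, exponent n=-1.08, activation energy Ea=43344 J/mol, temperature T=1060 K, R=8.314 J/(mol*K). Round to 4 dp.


tau = A * P^n * exp(Ea/(R*T))
P^n = 18^(-1.08) = 0.04408651
Ea/(R*T) = 43344/(8.314*1060) = 4.918278
exp(Ea/(R*T)) = 136.766943
tau = 0.027 * 0.04408651 * 136.766943 = 0.1628 ms


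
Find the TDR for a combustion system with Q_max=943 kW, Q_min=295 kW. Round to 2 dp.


TDR = Q_max / Q_min
TDR = 943 / 295 = 3.20


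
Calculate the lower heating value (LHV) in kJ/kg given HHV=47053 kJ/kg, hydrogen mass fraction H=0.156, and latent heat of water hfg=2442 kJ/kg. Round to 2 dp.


LHV = HHV - hfg * 9 * H
Water correction = 2442 * 9 * 0.156 = 3428.568 kJ/kg
LHV = 47053 - 3428.568 = 43624.43 kJ/kg


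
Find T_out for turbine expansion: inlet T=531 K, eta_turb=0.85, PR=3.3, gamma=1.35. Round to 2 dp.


T_out = T_in * (1 - eta * (1 - PR^(-(gamma-1)/gamma)))
Exponent = -(1.35-1)/1.35 = -0.25925926
PR^exp = 3.3^(-0.25925926) = 0.73378775
Factor = 1 - 0.85*(1 - 0.73378775) = 0.77371959
T_out = 531 * 0.77371959 = 410.85 K


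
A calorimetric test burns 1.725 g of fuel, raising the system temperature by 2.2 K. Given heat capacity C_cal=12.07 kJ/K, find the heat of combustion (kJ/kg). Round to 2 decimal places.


Hc = C_cal * delta_T / m_fuel
Q_released = 12.07 * 2.2 = 26.5540 kJ
m_fuel = 1.725 g = 1.725/1000 kg = 0.001725 kg
Hc = 26.5540 / 0.001725 = 15393.62 kJ/kg


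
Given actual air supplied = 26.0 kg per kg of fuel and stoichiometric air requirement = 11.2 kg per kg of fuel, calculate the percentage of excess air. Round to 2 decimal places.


Excess air = actual - stoichiometric = 26.0 - 11.2 = 14.80 kg/kg fuel
Excess air % = (excess / stoich) * 100 = (14.80 / 11.2) * 100 = 132.14%


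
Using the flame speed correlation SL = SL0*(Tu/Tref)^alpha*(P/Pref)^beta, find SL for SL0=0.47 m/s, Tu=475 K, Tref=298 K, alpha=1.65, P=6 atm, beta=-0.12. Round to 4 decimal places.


SL = SL0 * (Tu/Tref)^alpha * (P/Pref)^beta
T ratio = 475/298 = 1.59395973
(T ratio)^alpha = 1.59395973^1.65 = 2.158180
(P/Pref)^beta = 6^(-0.12) = 0.806532
SL = 0.47 * 2.158180 * 0.806532 = 0.8181 m/s


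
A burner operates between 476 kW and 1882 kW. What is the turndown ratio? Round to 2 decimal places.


TDR = Q_max / Q_min
TDR = 1882 / 476 = 3.95


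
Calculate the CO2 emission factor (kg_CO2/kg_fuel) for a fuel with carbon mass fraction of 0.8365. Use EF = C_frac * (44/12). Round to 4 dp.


EF = C_frac * (M_CO2 / M_C)
EF = 0.8365 * (44/12)
EF = 0.8365 * 3.666667 = 3.0672 kg_CO2/kg_fuel


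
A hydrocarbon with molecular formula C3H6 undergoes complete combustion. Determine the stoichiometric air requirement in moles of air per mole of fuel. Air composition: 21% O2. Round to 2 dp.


Balanced combustion: C3H6 + 4.5 O2 -> 3 CO2 + 3 H2O
O2 needed = C + H/4 = 3 + 6/4 = 4.50 moles
Air moles = O2 / 0.21 = 4.50 / 0.21 = 21.43 moles air


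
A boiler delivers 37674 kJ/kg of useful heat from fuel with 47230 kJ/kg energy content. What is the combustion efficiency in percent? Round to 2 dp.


Efficiency = (Q_useful / Q_fuel) * 100
Efficiency = (37674 / 47230) * 100
Efficiency = 0.7977 * 100 = 79.77%


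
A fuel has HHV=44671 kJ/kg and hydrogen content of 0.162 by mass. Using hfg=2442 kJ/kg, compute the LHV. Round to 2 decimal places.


LHV = HHV - hfg * 9 * H
Water correction = 2442 * 9 * 0.162 = 3560.436 kJ/kg
LHV = 44671 - 3560.436 = 41110.56 kJ/kg


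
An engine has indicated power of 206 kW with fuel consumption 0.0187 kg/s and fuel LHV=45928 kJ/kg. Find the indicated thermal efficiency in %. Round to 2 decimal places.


eta_ith = (IP / (mf * LHV)) * 100
Denominator = 0.0187 * 45928 = 858.8536 kW
eta_ith = (206 / 858.8536) * 100 = 23.99%


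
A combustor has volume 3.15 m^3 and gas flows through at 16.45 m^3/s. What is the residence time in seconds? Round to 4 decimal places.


tau = V / Q_flow
tau = 3.15 / 16.45 = 0.1915 s


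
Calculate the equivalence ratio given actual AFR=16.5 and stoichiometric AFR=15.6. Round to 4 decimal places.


phi = AFR_stoich / AFR_actual
phi = 15.6 / 16.5 = 0.9455


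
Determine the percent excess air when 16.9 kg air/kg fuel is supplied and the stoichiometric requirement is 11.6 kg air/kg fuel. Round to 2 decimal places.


Excess air = actual - stoichiometric = 16.9 - 11.6 = 5.30 kg/kg fuel
Excess air % = (excess / stoich) * 100 = (5.30 / 11.6) * 100 = 45.69%


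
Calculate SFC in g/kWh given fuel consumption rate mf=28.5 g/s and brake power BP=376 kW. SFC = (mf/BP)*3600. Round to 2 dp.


SFC = (mf / BP) * 3600
Rate = 28.5 / 376 = 0.075798 g/(s*kW)
SFC = 0.075798 * 3600 = 272.87 g/kWh


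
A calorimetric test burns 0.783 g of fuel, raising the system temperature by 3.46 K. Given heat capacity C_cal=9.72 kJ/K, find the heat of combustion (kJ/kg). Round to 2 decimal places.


Hc = C_cal * delta_T / m_fuel
Q_released = 9.72 * 3.46 = 33.6312 kJ
m_fuel = 0.783 g = 0.783/1000 kg = 0.000783 kg
Hc = 33.6312 / 0.000783 = 42951.72 kJ/kg


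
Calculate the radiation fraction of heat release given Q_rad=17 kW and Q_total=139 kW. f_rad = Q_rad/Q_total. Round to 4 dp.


f_rad = Q_rad / Q_total
f_rad = 17 / 139 = 0.1223


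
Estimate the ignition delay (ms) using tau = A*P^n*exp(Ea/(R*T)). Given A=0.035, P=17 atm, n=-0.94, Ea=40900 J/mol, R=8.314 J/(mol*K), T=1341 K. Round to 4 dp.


tau = A * P^n * exp(Ea/(R*T))
P^n = 17^(-0.94) = 0.06972331
Ea/(R*T) = 40900/(8.314*1341) = 3.668466
exp(Ea/(R*T)) = 39.191743
tau = 0.035 * 0.06972331 * 39.191743 = 0.0956 ms


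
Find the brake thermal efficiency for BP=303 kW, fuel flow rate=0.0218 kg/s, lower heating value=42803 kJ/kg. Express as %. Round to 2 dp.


eta_BTE = (BP / (mf * LHV)) * 100
Denominator = 0.0218 * 42803 = 933.1054 kW
eta_BTE = (303 / 933.1054) * 100 = 32.47%


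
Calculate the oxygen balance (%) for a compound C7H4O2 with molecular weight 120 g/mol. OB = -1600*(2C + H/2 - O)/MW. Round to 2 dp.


OB = -1600 * (2C + H/2 - O) / MW
Inner = 2*7 + 4/2 - 2 = 14.00
OB = -1600 * 14.00 / 120 = -186.67%


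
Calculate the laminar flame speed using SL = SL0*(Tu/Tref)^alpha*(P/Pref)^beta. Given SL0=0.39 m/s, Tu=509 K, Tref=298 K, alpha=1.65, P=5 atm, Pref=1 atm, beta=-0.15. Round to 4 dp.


SL = SL0 * (Tu/Tref)^alpha * (P/Pref)^beta
T ratio = 509/298 = 1.70805369
(T ratio)^alpha = 1.70805369^1.65 = 2.418953
(P/Pref)^beta = 5^(-0.15) = 0.785515
SL = 0.39 * 2.418953 * 0.785515 = 0.7410 m/s


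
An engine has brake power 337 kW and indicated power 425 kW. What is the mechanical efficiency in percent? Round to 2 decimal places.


eta_mech = (BP / IP) * 100
Ratio = 337 / 425 = 0.7929
eta_mech = 0.7929 * 100 = 79.29%


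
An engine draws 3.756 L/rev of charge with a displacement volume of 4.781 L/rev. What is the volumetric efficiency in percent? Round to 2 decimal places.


eta_v = (V_actual / V_disp) * 100
Ratio = 3.756 / 4.781 = 0.7856
eta_v = 0.7856 * 100 = 78.56%


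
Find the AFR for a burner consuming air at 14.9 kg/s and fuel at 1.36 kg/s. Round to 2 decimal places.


AFR = m_air / m_fuel
AFR = 14.9 / 1.36 = 10.96


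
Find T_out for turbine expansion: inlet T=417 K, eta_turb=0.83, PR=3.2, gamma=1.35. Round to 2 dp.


T_out = T_in * (1 - eta * (1 - PR^(-(gamma-1)/gamma)))
Exponent = -(1.35-1)/1.35 = -0.25925926
PR^exp = 3.2^(-0.25925926) = 0.73966521
Factor = 1 - 0.83*(1 - 0.73966521) = 0.78392212
T_out = 417 * 0.78392212 = 326.90 K


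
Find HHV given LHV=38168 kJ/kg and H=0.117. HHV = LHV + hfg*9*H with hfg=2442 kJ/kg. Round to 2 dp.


HHV = LHV + hfg * 9 * H
Water addition = 2442 * 9 * 0.117 = 2571.426 kJ/kg
HHV = 38168 + 2571.426 = 40739.43 kJ/kg


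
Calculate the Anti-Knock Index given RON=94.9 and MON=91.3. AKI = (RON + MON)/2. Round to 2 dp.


AKI = (RON + MON) / 2
AKI = (94.9 + 91.3) / 2
AKI = 186.2 / 2 = 93.10


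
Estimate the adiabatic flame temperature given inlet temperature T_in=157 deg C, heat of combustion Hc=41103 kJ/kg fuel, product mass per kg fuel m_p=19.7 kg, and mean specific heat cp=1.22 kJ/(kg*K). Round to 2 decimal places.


T_ad = T_in + Hc / (m_p * cp)
Denominator = 19.7 * 1.22 = 24.0340
Temperature rise = 41103 / 24.0340 = 1710.20 K
T_ad = 157 + 1710.20 = 1867.20 deg C


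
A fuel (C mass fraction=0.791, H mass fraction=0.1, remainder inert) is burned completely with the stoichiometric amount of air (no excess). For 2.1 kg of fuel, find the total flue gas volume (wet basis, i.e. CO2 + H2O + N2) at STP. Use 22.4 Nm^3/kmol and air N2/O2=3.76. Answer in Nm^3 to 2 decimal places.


Per kg fuel: CO2 = (C/12 kmol)*22.4 = (0.791/12)*22.4 = 1.47653 Nm^3
Per kg fuel: H2O = (H/2 kmol)*22.4 = (0.1/2)*22.4 = 1.12000 Nm^3
O2 needed per kg fuel = C/12 + H/4 = 0.791/12 + 0.1/4 = 0.09091667 kmol
Per kg fuel: N2 = O2*3.76*22.4 = 0.09091667*3.76*22.4 = 7.65737 Nm^3
Total per kg = 1.47653 + 1.12000 + 7.65737 = 10.25390 Nm^3
Total = 10.25390 * 2.1 = 21.53 Nm^3


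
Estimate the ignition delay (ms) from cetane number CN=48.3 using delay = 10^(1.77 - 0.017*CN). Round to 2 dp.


delay = 10^(1.77 - 0.017*CN)
Exponent = 1.77 - 0.017*48.3 = 0.9489
delay = 10^0.9489 = 8.89 ms


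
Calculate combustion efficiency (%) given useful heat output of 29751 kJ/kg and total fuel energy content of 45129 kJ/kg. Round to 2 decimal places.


Efficiency = (Q_useful / Q_fuel) * 100
Efficiency = (29751 / 45129) * 100
Efficiency = 0.6592 * 100 = 65.92%


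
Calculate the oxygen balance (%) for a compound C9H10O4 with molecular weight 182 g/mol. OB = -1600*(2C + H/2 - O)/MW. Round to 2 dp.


OB = -1600 * (2C + H/2 - O) / MW
Inner = 2*9 + 10/2 - 4 = 19.00
OB = -1600 * 19.00 / 182 = -167.03%


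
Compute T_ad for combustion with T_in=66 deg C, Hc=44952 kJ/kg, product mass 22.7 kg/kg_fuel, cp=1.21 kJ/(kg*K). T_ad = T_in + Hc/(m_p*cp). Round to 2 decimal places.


T_ad = T_in + Hc / (m_p * cp)
Denominator = 22.7 * 1.21 = 27.4670
Temperature rise = 44952 / 27.4670 = 1636.58 K
T_ad = 66 + 1636.58 = 1702.58 deg C


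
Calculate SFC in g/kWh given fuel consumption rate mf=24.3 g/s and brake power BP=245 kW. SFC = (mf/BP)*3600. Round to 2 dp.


SFC = (mf / BP) * 3600
Rate = 24.3 / 245 = 0.099184 g/(s*kW)
SFC = 0.099184 * 3600 = 357.06 g/kWh


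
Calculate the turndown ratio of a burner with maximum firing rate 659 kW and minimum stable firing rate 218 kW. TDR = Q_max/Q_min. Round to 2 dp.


TDR = Q_max / Q_min
TDR = 659 / 218 = 3.02


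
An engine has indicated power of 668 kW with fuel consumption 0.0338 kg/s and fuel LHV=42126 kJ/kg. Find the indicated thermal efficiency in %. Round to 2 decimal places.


eta_ith = (IP / (mf * LHV)) * 100
Denominator = 0.0338 * 42126 = 1423.8588 kW
eta_ith = (668 / 1423.8588) * 100 = 46.91%


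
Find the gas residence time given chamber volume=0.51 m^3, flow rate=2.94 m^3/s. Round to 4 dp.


tau = V / Q_flow
tau = 0.51 / 2.94 = 0.1735 s


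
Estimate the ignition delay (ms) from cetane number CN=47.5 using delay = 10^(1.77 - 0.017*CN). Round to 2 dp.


delay = 10^(1.77 - 0.017*CN)
Exponent = 1.77 - 0.017*47.5 = 0.9625
delay = 10^0.9625 = 9.17 ms


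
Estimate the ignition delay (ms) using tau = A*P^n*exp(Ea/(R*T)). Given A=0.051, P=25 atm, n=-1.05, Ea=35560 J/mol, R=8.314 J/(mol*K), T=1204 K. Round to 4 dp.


tau = A * P^n * exp(Ea/(R*T))
P^n = 25^(-1.05) = 0.03405360
Ea/(R*T) = 35560/(8.314*1204) = 3.552428
exp(Ea/(R*T)) = 34.897936
tau = 0.051 * 0.03405360 * 34.897936 = 0.0606 ms


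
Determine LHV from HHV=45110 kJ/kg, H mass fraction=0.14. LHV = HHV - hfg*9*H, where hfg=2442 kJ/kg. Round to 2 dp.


LHV = HHV - hfg * 9 * H
Water correction = 2442 * 9 * 0.14 = 3076.920 kJ/kg
LHV = 45110 - 3076.920 = 42033.08 kJ/kg


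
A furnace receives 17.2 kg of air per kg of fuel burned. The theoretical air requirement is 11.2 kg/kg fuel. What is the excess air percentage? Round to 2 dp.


Excess air = actual - stoichiometric = 17.2 - 11.2 = 6.00 kg/kg fuel
Excess air % = (excess / stoich) * 100 = (6.00 / 11.2) * 100 = 53.57%


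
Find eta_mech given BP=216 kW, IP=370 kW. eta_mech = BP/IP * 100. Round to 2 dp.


eta_mech = (BP / IP) * 100
Ratio = 216 / 370 = 0.5838
eta_mech = 0.5838 * 100 = 58.38%


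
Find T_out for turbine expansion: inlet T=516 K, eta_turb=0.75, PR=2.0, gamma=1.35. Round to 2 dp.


T_out = T_in * (1 - eta * (1 - PR^(-(gamma-1)/gamma)))
Exponent = -(1.35-1)/1.35 = -0.25925926
PR^exp = 2.0^(-0.25925926) = 0.83551680
Factor = 1 - 0.75*(1 - 0.83551680) = 0.87663760
T_out = 516 * 0.87663760 = 452.35 K


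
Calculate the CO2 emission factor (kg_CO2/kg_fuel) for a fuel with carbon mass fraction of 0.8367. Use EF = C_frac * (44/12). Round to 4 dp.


EF = C_frac * (M_CO2 / M_C)
EF = 0.8367 * (44/12)
EF = 0.8367 * 3.666667 = 3.0679 kg_CO2/kg_fuel


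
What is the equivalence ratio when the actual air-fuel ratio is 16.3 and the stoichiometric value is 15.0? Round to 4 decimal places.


phi = AFR_stoich / AFR_actual
phi = 15.0 / 16.3 = 0.9202


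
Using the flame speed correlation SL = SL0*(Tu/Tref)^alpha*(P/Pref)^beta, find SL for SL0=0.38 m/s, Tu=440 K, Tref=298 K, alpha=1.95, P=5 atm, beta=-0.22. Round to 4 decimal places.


SL = SL0 * (Tu/Tref)^alpha * (P/Pref)^beta
T ratio = 440/298 = 1.47651007
(T ratio)^alpha = 1.47651007^1.95 = 2.138016
(P/Pref)^beta = 5^(-0.22) = 0.701821
SL = 0.38 * 2.138016 * 0.701821 = 0.5702 m/s


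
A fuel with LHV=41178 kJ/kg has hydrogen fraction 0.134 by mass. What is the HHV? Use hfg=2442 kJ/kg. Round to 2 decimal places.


HHV = LHV + hfg * 9 * H
Water addition = 2442 * 9 * 0.134 = 2945.052 kJ/kg
HHV = 41178 + 2945.052 = 44123.05 kJ/kg


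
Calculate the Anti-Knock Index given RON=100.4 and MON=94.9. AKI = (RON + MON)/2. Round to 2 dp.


AKI = (RON + MON) / 2
AKI = (100.4 + 94.9) / 2
AKI = 195.3 / 2 = 97.65


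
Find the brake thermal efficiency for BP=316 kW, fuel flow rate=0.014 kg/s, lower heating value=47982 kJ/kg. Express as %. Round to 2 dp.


eta_BTE = (BP / (mf * LHV)) * 100
Denominator = 0.014 * 47982 = 671.7480 kW
eta_BTE = (316 / 671.7480) * 100 = 47.04%


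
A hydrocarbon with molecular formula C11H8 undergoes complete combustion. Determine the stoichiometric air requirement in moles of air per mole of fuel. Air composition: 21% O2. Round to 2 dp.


Balanced combustion: C11H8 + 13 O2 -> 11 CO2 + 4 H2O
O2 needed = C + H/4 = 11 + 8/4 = 13.00 moles
Air moles = O2 / 0.21 = 13.00 / 0.21 = 61.90 moles air


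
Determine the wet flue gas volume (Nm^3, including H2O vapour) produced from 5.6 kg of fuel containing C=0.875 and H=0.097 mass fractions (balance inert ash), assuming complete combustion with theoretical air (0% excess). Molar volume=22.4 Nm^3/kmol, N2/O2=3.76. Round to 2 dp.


Per kg fuel: CO2 = (C/12 kmol)*22.4 = (0.875/12)*22.4 = 1.63333 Nm^3
Per kg fuel: H2O = (H/2 kmol)*22.4 = (0.097/2)*22.4 = 1.08640 Nm^3
O2 needed per kg fuel = C/12 + H/4 = 0.875/12 + 0.097/4 = 0.09716667 kmol
Per kg fuel: N2 = O2*3.76*22.4 = 0.09716667*3.76*22.4 = 8.18377 Nm^3
Total per kg = 1.63333 + 1.08640 + 8.18377 = 10.90350 Nm^3
Total = 10.90350 * 5.6 = 61.06 Nm^3


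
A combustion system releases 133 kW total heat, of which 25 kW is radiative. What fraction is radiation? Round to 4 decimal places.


f_rad = Q_rad / Q_total
f_rad = 25 / 133 = 0.1880


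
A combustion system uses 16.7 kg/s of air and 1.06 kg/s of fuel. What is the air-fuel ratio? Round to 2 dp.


AFR = m_air / m_fuel
AFR = 16.7 / 1.06 = 15.75


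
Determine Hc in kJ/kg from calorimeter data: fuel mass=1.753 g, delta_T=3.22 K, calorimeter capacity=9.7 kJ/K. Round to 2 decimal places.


Hc = C_cal * delta_T / m_fuel
Q_released = 9.7 * 3.22 = 31.2340 kJ
m_fuel = 1.753 g = 1.753/1000 kg = 0.001753 kg
Hc = 31.2340 / 0.001753 = 17817.46 kJ/kg


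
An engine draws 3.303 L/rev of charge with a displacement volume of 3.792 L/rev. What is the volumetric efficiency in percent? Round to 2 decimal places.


eta_v = (V_actual / V_disp) * 100
Ratio = 3.303 / 3.792 = 0.8710
eta_v = 0.8710 * 100 = 87.10%


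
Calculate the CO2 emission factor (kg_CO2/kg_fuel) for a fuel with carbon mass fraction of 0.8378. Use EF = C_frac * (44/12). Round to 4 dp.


EF = C_frac * (M_CO2 / M_C)
EF = 0.8378 * (44/12)
EF = 0.8378 * 3.666667 = 3.0719 kg_CO2/kg_fuel


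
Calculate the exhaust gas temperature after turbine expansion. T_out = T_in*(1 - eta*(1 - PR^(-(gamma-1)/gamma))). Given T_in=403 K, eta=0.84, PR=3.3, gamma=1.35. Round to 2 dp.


T_out = T_in * (1 - eta * (1 - PR^(-(gamma-1)/gamma)))
Exponent = -(1.35-1)/1.35 = -0.25925926
PR^exp = 3.3^(-0.25925926) = 0.73378775
Factor = 1 - 0.84*(1 - 0.73378775) = 0.77638171
T_out = 403 * 0.77638171 = 312.88 K


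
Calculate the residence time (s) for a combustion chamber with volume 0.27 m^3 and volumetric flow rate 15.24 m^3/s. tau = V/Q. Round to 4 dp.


tau = V / Q_flow
tau = 0.27 / 15.24 = 0.0177 s


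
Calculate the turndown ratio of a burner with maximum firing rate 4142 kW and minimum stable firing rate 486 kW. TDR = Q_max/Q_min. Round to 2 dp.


TDR = Q_max / Q_min
TDR = 4142 / 486 = 8.52


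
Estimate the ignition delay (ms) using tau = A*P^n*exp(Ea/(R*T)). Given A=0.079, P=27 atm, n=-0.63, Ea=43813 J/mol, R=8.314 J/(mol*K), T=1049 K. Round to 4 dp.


tau = A * P^n * exp(Ea/(R*T))
P^n = 27^(-0.63) = 0.12538363
Ea/(R*T) = 43813/(8.314*1049) = 5.023628
exp(Ea/(R*T)) = 151.961641
tau = 0.079 * 0.12538363 * 151.961641 = 1.5052 ms
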